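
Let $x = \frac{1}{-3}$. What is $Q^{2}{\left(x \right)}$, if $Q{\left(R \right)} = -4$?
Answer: $16$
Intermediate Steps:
$x = - \frac{1}{3} \approx -0.33333$
$Q^{2}{\left(x \right)} = \left(-4\right)^{2} = 16$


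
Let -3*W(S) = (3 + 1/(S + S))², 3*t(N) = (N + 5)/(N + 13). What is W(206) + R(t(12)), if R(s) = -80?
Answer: -42268729/509232 ≈ -83.005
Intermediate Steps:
t(N) = (5 + N)/(3*(13 + N)) (t(N) = ((N + 5)/(N + 13))/3 = ((5 + N)/(13 + N))/3 = (5 + N)/(3*(13 + N)))
W(S) = -(3 + 1/(2*S))²/3 (W(S) = -(3 + 1/(S + S))²/3 = -(3 + 1/(2*S))²/3)
W(206) + R(t(12)) = -1/12*(1 + 6*206)²/206² - 80 = -1/12*1/42436*(1 + 1236)² - 80 = -1/12*1/42436*1237² - 80 = -1/12*1/42436*1530169 - 80 = -1530169/509232 - 80 = -42268729/509232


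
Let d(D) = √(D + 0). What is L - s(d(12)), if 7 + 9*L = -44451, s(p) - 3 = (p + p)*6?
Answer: -44485/9 - 24*√3 ≈ -4984.3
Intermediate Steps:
d(D) = √D
s(p) = 3 + 12*p (s(p) = 3 + (p + p)*6 = 3 + (2*p)*6 = 3 + 12*p)
L = -44458/9 (L = -7/9 + (⅑)*(-44451) = -7/9 - 4939 = -44458/9 ≈ -4939.8)
L - s(d(12)) = -44458/9 - (3 + 12*√12) = -44458/9 - (3 + 12*(2*√3)) = -44458/9 - (3 + 24*√3) = -44458/9 + (-3 - 24*√3) = -44485/9 - 24*√3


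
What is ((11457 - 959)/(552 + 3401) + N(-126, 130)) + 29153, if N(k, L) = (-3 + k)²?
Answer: 181034180/3953 ≈ 45797.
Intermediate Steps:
((11457 - 959)/(552 + 3401) + N(-126, 130)) + 29153 = ((11457 - 959)/(552 + 3401) + (-3 - 126)²) + 29153 = (10498/3953 + (-129)²) + 29153 = (10498*(1/3953) + 16641) + 29153 = (10498/3953 + 16641) + 29153 = 65792371/3953 + 29153 = 181034180/3953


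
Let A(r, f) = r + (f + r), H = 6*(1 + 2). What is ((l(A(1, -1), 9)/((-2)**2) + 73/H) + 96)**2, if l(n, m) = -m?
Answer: 12397441/1296 ≈ 9565.9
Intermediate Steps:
H = 18 (H = 6*3 = 18)
A(r, f) = f + 2*r
((l(A(1, -1), 9)/((-2)**2) + 73/H) + 96)**2 = (((-1*9)/((-2)**2) + 73/18) + 96)**2 = ((-9/4 + 73*(1/18)) + 96)**2 = ((-9*1/4 + 73/18) + 96)**2 = ((-9/4 + 73/18) + 96)**2 = (65/36 + 96)**2 = (3521/36)**2 = 12397441/1296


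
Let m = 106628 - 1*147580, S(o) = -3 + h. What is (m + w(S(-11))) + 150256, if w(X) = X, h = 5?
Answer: 109306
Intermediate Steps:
S(o) = 2 (S(o) = -3 + 5 = 2)
m = -40952 (m = 106628 - 147580 = -40952)
(m + w(S(-11))) + 150256 = (-40952 + 2) + 150256 = -40950 + 150256 = 109306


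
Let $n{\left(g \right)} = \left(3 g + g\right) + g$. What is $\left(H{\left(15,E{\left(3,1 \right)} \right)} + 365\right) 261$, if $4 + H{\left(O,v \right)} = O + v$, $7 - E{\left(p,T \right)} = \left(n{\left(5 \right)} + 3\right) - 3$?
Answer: $93438$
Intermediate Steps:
$n{\left(g \right)} = 5 g$ ($n{\left(g \right)} = 4 g + g = 5 g$)
$E{\left(p,T \right)} = -18$ ($E{\left(p,T \right)} = 7 - \left(\left(5 \cdot 5 + 3\right) - 3\right) = 7 - \left(\left(25 + 3\right) - 3\right) = 7 - \left(28 - 3\right) = 7 - 25 = -18$)
$H{\left(O,v \right)} = -4 + O + v$ ($H{\left(O,v \right)} = -4 + \left(O + v\right) = -4 + O + v$)
$\left(H{\left(15,E{\left(3,1 \right)} \right)} + 365\right) 261 = \left(\left(-4 + 15 - 18\right) + 365\right) 261 = \left(-7 + 365\right) 261 = 358 \cdot 261 = 93438$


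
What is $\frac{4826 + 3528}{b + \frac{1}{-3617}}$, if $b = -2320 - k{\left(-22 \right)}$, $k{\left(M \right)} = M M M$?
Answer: $\frac{30216418}{30122375} \approx 1.0031$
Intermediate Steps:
$k{\left(M \right)} = M^{3}$ ($k{\left(M \right)} = M^{2} M = M^{3}$)
$b = 8328$ ($b = -2320 - \left(-22\right)^{3} = -2320 - -10648 = -2320 + 10648 = 8328$)
$\frac{4826 + 3528}{b + \frac{1}{-3617}} = \frac{4826 + 3528}{8328 + \frac{1}{-3617}} = \frac{8354}{8328 - \frac{1}{3617}} = \frac{8354}{\frac{30122375}{3617}} = 8354 \cdot \frac{3617}{30122375} = \frac{30216418}{30122375}$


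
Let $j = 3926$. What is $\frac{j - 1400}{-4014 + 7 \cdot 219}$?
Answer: $- \frac{842}{827} \approx -1.0181$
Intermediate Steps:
$\frac{j - 1400}{-4014 + 7 \cdot 219} = \frac{3926 - 1400}{-4014 + 7 \cdot 219} = \frac{2526}{-4014 + 1533} = \frac{2526}{-2481} = 2526 \left(- \frac{1}{2481}\right) = - \frac{842}{827}$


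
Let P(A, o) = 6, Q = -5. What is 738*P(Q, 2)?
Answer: 4428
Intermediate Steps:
738*P(Q, 2) = 738*6 = 4428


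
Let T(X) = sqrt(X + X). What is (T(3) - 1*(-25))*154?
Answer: 3850 + 154*sqrt(6) ≈ 4227.2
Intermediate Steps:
T(X) = sqrt(2)*sqrt(X) (T(X) = sqrt(2*X) = sqrt(2)*sqrt(X))
(T(3) - 1*(-25))*154 = (sqrt(2)*sqrt(3) - 1*(-25))*154 = (sqrt(6) + 25)*154 = (25 + sqrt(6))*154 = 3850 + 154*sqrt(6)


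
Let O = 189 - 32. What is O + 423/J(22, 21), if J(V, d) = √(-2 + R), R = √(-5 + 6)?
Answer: 157 - 423*I ≈ 157.0 - 423.0*I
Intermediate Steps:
R = 1 (R = √1 = 1)
J(V, d) = I (J(V, d) = √(-2 + 1) = √(-1) = I)
O = 157
O + 423/J(22, 21) = 157 + 423/I = 157 + 423*(-I) = 157 - 423*I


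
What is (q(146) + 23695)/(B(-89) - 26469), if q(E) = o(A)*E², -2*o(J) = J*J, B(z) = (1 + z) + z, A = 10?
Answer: 1042105/26646 ≈ 39.109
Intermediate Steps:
B(z) = 1 + 2*z
o(J) = -J²/2 (o(J) = -J*J/2 = -J²/2)
q(E) = -50*E² (q(E) = (-½*10²)*E² = (-½*100)*E² = -50*E²)
(q(146) + 23695)/(B(-89) - 26469) = (-50*146² + 23695)/((1 + 2*(-89)) - 26469) = (-50*21316 + 23695)/((1 - 178) - 26469) = (-1065800 + 23695)/(-177 - 26469) = -1042105/(-26646) = -1042105*(-1/26646) = 1042105/26646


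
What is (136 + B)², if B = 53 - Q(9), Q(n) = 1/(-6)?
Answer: 1288225/36 ≈ 35784.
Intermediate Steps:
Q(n) = -⅙
B = 319/6 (B = 53 - 1*(-⅙) = 53 + ⅙ = 319/6 ≈ 53.167)
(136 + B)² = (136 + 319/6)² = (1135/6)² = 1288225/36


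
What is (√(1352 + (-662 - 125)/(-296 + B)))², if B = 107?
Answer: 256315/189 ≈ 1356.2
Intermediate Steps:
(√(1352 + (-662 - 125)/(-296 + B)))² = (√(1352 + (-662 - 125)/(-296 + 107)))² = (√(1352 - 787/(-189)))² = (√(1352 - 787*(-1/189)))² = (√(1352 + 787/189))² = (√(256315/189))² = (√5382615/63)² = 256315/189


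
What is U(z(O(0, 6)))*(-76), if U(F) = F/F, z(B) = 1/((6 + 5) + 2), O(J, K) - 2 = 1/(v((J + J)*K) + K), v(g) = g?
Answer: -76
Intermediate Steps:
O(J, K) = 2 + 1/(K + 2*J*K) (O(J, K) = 2 + 1/((J + J)*K + K) = 2 + 1/((2*J)*K + K) = 2 + 1/(2*J*K + K) = 2 + 1/(K + 2*J*K))
z(B) = 1/13 (z(B) = 1/(11 + 2) = 1/13)
U(F) = 1
U(z(O(0, 6)))*(-76) = 1*(-76) = -76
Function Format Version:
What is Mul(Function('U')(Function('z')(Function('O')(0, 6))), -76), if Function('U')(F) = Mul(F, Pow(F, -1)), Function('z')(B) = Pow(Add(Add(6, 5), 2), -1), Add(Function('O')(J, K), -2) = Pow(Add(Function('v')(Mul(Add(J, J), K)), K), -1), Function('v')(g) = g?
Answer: -76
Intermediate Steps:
Function('O')(J, K) = Add(2, Pow(Add(K, Mul(2, J, K)), -1)) (Function('O')(J, K) = Add(2, Pow(Add(Mul(Add(J, J), K), K), -1)) = Add(2, Pow(Add(Mul(Mul(2, J), K), K), -1)) = Add(2, Pow(Add(Mul(2, J, K), K), -1)) = Add(2, Pow(Add(K, Mul(2, J, K)), -1)))
Function('z')(B) = Rational(1, 13) (Function('z')(B) = Pow(Add(11, 2), -1) = Pow(13, -1) = Rational(1, 13))
Function('U')(F) = 1
Mul(Function('U')(Function('z')(Function('O')(0, 6))), -76) = Mul(1, -76) = -76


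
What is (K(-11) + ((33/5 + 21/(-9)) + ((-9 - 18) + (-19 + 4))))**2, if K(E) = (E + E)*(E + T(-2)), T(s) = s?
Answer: 13868176/225 ≈ 61636.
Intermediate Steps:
K(E) = 2*E*(-2 + E) (K(E) = (E + E)*(E - 2) = (2*E)*(-2 + E) = 2*E*(-2 + E))
(K(-11) + ((33/5 + 21/(-9)) + ((-9 - 18) + (-19 + 4))))**2 = (2*(-11)*(-2 - 11) + ((33/5 + 21/(-9)) + ((-9 - 18) + (-19 + 4))))**2 = (2*(-11)*(-13) + ((33*(1/5) + 21*(-1/9)) + (-27 - 15)))**2 = (286 + ((33/5 - 7/3) - 42))**2 = (286 + (64/15 - 42))**2 = (286 - 566/15)**2 = (3724/15)**2 = 13868176/225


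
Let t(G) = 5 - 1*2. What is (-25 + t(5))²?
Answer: 484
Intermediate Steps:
t(G) = 3 (t(G) = 5 - 2 = 3)
(-25 + t(5))² = (-25 + 3)² = (-22)² = 484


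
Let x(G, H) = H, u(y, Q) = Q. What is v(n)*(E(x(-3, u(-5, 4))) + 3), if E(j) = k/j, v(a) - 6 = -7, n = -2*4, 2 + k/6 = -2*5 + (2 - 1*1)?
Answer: 27/2 ≈ 13.500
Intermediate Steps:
k = -66 (k = -12 + 6*(-2*5 + (2 - 1*1)) = -12 + 6*(-10 + (2 - 1)) = -12 + 6*(-10 + 1) = -12 + 6*(-9) = -12 - 54 = -66)
n = -8
v(a) = -1 (v(a) = 6 - 7 = -1)
E(j) = -66/j
v(n)*(E(x(-3, u(-5, 4))) + 3) = -(-66/4 + 3) = -(-66*1/4 + 3) = -(-33/2 + 3) = -1*(-27/2) = 27/2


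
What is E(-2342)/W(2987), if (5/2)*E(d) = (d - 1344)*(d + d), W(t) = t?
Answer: 34530448/14935 ≈ 2312.0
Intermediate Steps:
E(d) = 4*d*(-1344 + d)/5 (E(d) = 2*((d - 1344)*(d + d))/5 = 2*((-1344 + d)*(2*d))/5 = 2*(2*d*(-1344 + d))/5 = 4*d*(-1344 + d)/5)
E(-2342)/W(2987) = ((4/5)*(-2342)*(-1344 - 2342))/2987 = ((4/5)*(-2342)*(-3686))*(1/2987) = (34530448/5)*(1/2987) = 34530448/14935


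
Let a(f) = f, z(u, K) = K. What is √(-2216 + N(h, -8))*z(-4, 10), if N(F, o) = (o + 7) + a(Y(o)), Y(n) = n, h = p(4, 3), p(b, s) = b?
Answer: 50*I*√89 ≈ 471.7*I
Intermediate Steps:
h = 4
N(F, o) = 7 + 2*o (N(F, o) = (o + 7) + o = (7 + o) + o = 7 + 2*o)
√(-2216 + N(h, -8))*z(-4, 10) = √(-2216 + (7 + 2*(-8)))*10 = √(-2216 + (7 - 16))*10 = √(-2216 - 9)*10 = √(-2225)*10 = (5*I*√89)*10 = 50*I*√89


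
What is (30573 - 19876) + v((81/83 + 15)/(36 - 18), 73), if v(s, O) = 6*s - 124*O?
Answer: 136977/83 ≈ 1650.3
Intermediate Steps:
v(s, O) = -124*O + 6*s
(30573 - 19876) + v((81/83 + 15)/(36 - 18), 73) = (30573 - 19876) + (-124*73 + 6*((81/83 + 15)/(36 - 18))) = 10697 + (-9052 + 6*((81*(1/83) + 15)/18)) = 10697 + (-9052 + 6*((81/83 + 15)*(1/18))) = 10697 + (-9052 + 6*((1326/83)*(1/18))) = 10697 + (-9052 + 6*(221/249)) = 10697 + (-9052 + 442/83) = 10697 - 750874/83 = 136977/83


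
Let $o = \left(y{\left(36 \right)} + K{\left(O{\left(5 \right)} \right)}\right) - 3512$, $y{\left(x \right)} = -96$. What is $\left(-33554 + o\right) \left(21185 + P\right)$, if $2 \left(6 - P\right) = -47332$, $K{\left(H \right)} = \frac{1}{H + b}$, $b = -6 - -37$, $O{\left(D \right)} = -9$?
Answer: $- \frac{36673423491}{22} \approx -1.667 \cdot 10^{9}$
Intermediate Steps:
$b = 31$ ($b = -6 + 37 = 31$)
$K{\left(H \right)} = \frac{1}{31 + H}$ ($K{\left(H \right)} = \frac{1}{H + 31} = \frac{1}{31 + H}$)
$P = 23672$ ($P = 6 - -23666 = 6 + 23666 = 23672$)
$o = - \frac{79375}{22}$ ($o = \left(-96 + \frac{1}{31 - 9}\right) - 3512 = \left(-96 + \frac{1}{22}\right) - 3512 = - \frac{2111}{22} - 3512 = - \frac{79375}{22} \approx -3608.0$)
$\left(-33554 + o\right) \left(21185 + P\right) = \left(-33554 - \frac{79375}{22}\right) \left(21185 + 23672\right) = \left(- \frac{817563}{22}\right) 44857 = - \frac{36673423491}{22}$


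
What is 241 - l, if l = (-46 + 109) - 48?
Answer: 226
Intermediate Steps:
l = 15 (l = 63 - 48 = 15)
241 - l = 241 - 1*15 = 241 - 15 = 226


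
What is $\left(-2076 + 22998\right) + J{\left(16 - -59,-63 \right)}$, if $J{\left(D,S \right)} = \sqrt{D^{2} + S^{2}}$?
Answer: $20922 + 3 \sqrt{1066} \approx 21020.0$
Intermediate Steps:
$\left(-2076 + 22998\right) + J{\left(16 - -59,-63 \right)} = \left(-2076 + 22998\right) + \sqrt{\left(16 - -59\right)^{2} + \left(-63\right)^{2}} = 20922 + \sqrt{\left(16 + 59\right)^{2} + 3969} = 20922 + \sqrt{75^{2} + 3969} = 20922 + \sqrt{5625 + 3969} = 20922 + \sqrt{9594} = 20922 + 3 \sqrt{1066}$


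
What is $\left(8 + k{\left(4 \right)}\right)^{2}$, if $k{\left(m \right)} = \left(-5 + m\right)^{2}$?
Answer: $81$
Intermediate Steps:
$\left(8 + k{\left(4 \right)}\right)^{2} = \left(8 + \left(-5 + 4\right)^{2}\right)^{2} = \left(8 + \left(-1\right)^{2}\right)^{2} = \left(8 + 1\right)^{2} = 9^{2} = 81$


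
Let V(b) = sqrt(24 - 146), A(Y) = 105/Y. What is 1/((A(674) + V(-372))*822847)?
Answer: 70770/45612628428359 - 454276*I*sqrt(122)/45612628428359 ≈ 1.5515e-9 - 1.1001e-7*I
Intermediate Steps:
V(b) = I*sqrt(122) (V(b) = sqrt(-122) = I*sqrt(122))
1/((A(674) + V(-372))*822847) = 1/((105/674 + I*sqrt(122))*822847) = (1/822847)/(105*(1/674) + I*sqrt(122)) = (1/822847)/(105/674 + I*sqrt(122)) = 1/(822847*(105/674 + I*sqrt(122)))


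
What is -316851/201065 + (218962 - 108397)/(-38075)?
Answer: -1371794142/306221995 ≈ -4.4797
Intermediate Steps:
-316851/201065 + (218962 - 108397)/(-38075) = -316851*1/201065 + 110565*(-1/38075) = -316851/201065 - 22113/7615 = -1371794142/306221995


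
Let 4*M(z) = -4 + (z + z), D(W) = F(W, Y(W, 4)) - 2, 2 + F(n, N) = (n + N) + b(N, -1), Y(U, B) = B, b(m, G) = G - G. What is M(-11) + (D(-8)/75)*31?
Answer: -1471/150 ≈ -9.8067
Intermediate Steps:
b(m, G) = 0
F(n, N) = -2 + N + n (F(n, N) = -2 + ((n + N) + 0) = -2 + ((N + n) + 0) = -2 + (N + n) = -2 + N + n)
D(W) = W (D(W) = (-2 + 4 + W) - 2 = (2 + W) - 2 = W)
M(z) = -1 + z/2 (M(z) = (-4 + (z + z))/4 = (-4 + 2*z)/4 = -1 + z/2)
M(-11) + (D(-8)/75)*31 = (-1 + (½)*(-11)) - 8/75*31 = (-1 - 11/2) - 8*1/75*31 = -13/2 - 8/75*31 = -13/2 - 248/75 = -1471/150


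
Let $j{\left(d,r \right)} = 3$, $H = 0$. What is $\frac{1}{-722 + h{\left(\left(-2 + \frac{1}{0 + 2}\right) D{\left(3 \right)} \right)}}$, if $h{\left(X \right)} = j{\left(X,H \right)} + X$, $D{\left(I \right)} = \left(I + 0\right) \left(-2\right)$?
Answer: $- \frac{1}{710} \approx -0.0014085$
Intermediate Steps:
$D{\left(I \right)} = - 2 I$ ($D{\left(I \right)} = I \left(-2\right) = - 2 I$)
$h{\left(X \right)} = 3 + X$
$\frac{1}{-722 + h{\left(\left(-2 + \frac{1}{0 + 2}\right) D{\left(3 \right)} \right)}} = \frac{1}{-722 + \left(3 + \left(-2 + \frac{1}{0 + 2}\right) \left(\left(-2\right) 3\right)\right)} = \frac{1}{-722 + \left(3 + \left(-2 + \frac{1}{2}\right) \left(-6\right)\right)} = \frac{1}{-722 + \left(3 - -9\right)} = \frac{1}{-722 + \left(3 + 9\right)} = \frac{1}{-722 + 12} = \frac{1}{-710} = - \frac{1}{710}$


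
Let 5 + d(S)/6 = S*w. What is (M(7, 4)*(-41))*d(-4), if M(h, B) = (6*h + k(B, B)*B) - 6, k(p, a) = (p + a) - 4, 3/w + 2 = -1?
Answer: 12792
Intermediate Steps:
w = -1 (w = 3/(-2 - 1) = 3/(-3) = 3*(-⅓) = -1)
d(S) = -30 - 6*S (d(S) = -30 + 6*(S*(-1)) = -30 + 6*(-S) = -30 - 6*S)
k(p, a) = -4 + a + p (k(p, a) = (a + p) - 4 = -4 + a + p)
M(h, B) = -6 + 6*h + B*(-4 + 2*B) (M(h, B) = (6*h + (-4 + B + B)*B) - 6 = (6*h + (-4 + 2*B)*B) - 6 = (6*h + B*(-4 + 2*B)) - 6 = -6 + 6*h + B*(-4 + 2*B))
(M(7, 4)*(-41))*d(-4) = ((-6 + 6*7 + 2*4*(-2 + 4))*(-41))*(-30 - 6*(-4)) = ((-6 + 42 + 2*4*2)*(-41))*(-30 + 24) = ((-6 + 42 + 16)*(-41))*(-6) = (52*(-41))*(-6) = -2132*(-6) = 12792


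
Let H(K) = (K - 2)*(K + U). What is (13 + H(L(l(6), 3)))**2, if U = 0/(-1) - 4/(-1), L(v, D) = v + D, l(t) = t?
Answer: 10816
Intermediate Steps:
L(v, D) = D + v
U = 4 (U = 0*(-1) - 4*(-1) = 0 + 4 = 4)
H(K) = (-2 + K)*(4 + K) (H(K) = (K - 2)*(K + 4) = (-2 + K)*(4 + K))
(13 + H(L(l(6), 3)))**2 = (13 + (-8 + (3 + 6)**2 + 2*(3 + 6)))**2 = (13 + (-8 + 9**2 + 2*9))**2 = (13 + (-8 + 81 + 18))**2 = (13 + 91)**2 = 104**2 = 10816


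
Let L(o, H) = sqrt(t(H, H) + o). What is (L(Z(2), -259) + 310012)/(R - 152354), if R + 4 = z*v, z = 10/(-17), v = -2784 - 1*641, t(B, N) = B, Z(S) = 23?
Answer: -1317551/638959 - 17*I*sqrt(59)/1277918 ≈ -2.062 - 0.00010218*I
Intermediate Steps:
v = -3425 (v = -2784 - 641 = -3425)
z = -10/17 (z = 10*(-1/17) = -10/17 ≈ -0.58823)
L(o, H) = sqrt(H + o)
R = 34182/17 (R = -4 - 10/17*(-3425) = -4 + 34250/17 = 34182/17 ≈ 2010.7)
(L(Z(2), -259) + 310012)/(R - 152354) = (sqrt(-259 + 23) + 310012)/(34182/17 - 152354) = (sqrt(-236) + 310012)/(-2555836/17) = (2*I*sqrt(59) + 310012)*(-17/2555836) = (310012 + 2*I*sqrt(59))*(-17/2555836) = -1317551/638959 - 17*I*sqrt(59)/1277918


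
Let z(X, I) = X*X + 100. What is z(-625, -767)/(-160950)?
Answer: -15629/6438 ≈ -2.4276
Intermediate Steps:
z(X, I) = 100 + X² (z(X, I) = X² + 100 = 100 + X²)
z(-625, -767)/(-160950) = (100 + (-625)²)/(-160950) = (100 + 390625)*(-1/160950) = 390725*(-1/160950) = -15629/6438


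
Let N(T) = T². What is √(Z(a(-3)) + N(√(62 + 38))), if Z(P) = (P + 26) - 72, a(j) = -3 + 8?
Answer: √59 ≈ 7.6811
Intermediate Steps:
a(j) = 5
Z(P) = -46 + P (Z(P) = (26 + P) - 72 = -46 + P)
√(Z(a(-3)) + N(√(62 + 38))) = √((-46 + 5) + (√(62 + 38))²) = √(-41 + (√100)²) = √(-41 + 10²) = √(-41 + 100) = √59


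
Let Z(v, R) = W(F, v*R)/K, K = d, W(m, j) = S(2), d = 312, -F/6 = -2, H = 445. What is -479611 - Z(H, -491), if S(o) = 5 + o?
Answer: -149638639/312 ≈ -4.7961e+5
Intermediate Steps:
F = 12 (F = -6*(-2) = 12)
W(m, j) = 7 (W(m, j) = 5 + 2 = 7)
K = 312
Z(v, R) = 7/312
-479611 - Z(H, -491) = -479611 - 1*7/312 = -479611 - 7/312 = -149638639/312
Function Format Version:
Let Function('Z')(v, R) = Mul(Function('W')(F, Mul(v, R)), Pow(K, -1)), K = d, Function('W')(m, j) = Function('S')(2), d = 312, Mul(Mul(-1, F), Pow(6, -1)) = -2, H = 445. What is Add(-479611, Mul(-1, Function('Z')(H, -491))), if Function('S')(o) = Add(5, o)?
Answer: Rational(-149638639, 312) ≈ -4.7961e+5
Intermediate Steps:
F = 12 (F = Mul(-6, -2) = 12)
Function('W')(m, j) = 7 (Function('W')(m, j) = Add(5, 2) = 7)
K = 312
Function('Z')(v, R) = Rational(7, 312) (Function('Z')(v, R) = Mul(7, Pow(312, -1)) = Mul(7, Rational(1, 312)) = Rational(7, 312))
Add(-479611, Mul(-1, Function('Z')(H, -491))) = Add(-479611, Mul(-1, Rational(7, 312))) = Add(-479611, Rational(-7, 312)) = Rational(-149638639, 312)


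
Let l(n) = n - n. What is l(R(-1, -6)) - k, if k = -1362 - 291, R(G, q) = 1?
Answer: 1653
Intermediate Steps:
l(n) = 0
k = -1653
l(R(-1, -6)) - k = 0 - 1*(-1653) = 0 + 1653 = 1653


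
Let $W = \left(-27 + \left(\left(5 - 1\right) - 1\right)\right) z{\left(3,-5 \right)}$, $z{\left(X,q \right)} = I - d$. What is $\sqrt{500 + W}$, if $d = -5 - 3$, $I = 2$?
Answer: $2 \sqrt{65} \approx 16.125$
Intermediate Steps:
$d = -8$ ($d = -5 - 3 = -8$)
$z{\left(X,q \right)} = 10$ ($z{\left(X,q \right)} = 2 - -8 = 2 + 8 = 10$)
$W = -240$ ($W = \left(-27 + \left(\left(5 - 1\right) - 1\right)\right) 10 = \left(-27 + \left(4 - 1\right)\right) 10 = \left(-27 + 3\right) 10 = \left(-24\right) 10 = -240$)
$\sqrt{500 + W} = \sqrt{500 - 240} = \sqrt{260} = 2 \sqrt{65}$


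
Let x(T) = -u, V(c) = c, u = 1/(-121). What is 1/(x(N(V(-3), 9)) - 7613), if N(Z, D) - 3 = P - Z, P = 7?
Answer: -121/921172 ≈ -0.00013135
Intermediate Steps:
u = -1/121 ≈ -0.0082645
N(Z, D) = 10 - Z (N(Z, D) = 3 + (7 - Z) = 10 - Z)
x(T) = 1/121 (x(T) = -1*(-1/121) = 1/121)
1/(x(N(V(-3), 9)) - 7613) = 1/(1/121 - 7613) = 1/(-921172/121) = -121/921172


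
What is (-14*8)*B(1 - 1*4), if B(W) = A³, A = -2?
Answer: 896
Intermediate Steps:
B(W) = -8 (B(W) = (-2)³ = -8)
(-14*8)*B(1 - 1*4) = -14*8*(-8) = -112*(-8) = 896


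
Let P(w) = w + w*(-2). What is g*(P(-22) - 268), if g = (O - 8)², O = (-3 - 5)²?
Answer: -771456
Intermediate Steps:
O = 64 (O = (-8)² = 64)
g = 3136 (g = (64 - 8)² = 56² = 3136)
P(w) = -w (P(w) = w - 2*w = -w)
g*(P(-22) - 268) = 3136*(-1*(-22) - 268) = 3136*(22 - 268) = 3136*(-246) = -771456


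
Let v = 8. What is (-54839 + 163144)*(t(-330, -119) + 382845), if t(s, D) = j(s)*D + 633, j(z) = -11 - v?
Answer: 41777462395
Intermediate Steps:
j(z) = -19 (j(z) = -11 - 1*8 = -11 - 8 = -19)
t(s, D) = 633 - 19*D (t(s, D) = -19*D + 633 = 633 - 19*D)
(-54839 + 163144)*(t(-330, -119) + 382845) = (-54839 + 163144)*((633 - 19*(-119)) + 382845) = 108305*((633 + 2261) + 382845) = 108305*(2894 + 382845) = 108305*385739 = 41777462395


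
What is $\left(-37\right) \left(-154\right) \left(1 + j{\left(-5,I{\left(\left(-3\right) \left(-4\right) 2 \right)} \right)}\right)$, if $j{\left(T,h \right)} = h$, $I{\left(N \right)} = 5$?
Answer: $34188$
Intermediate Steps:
$\left(-37\right) \left(-154\right) \left(1 + j{\left(-5,I{\left(\left(-3\right) \left(-4\right) 2 \right)} \right)}\right) = \left(-37\right) \left(-154\right) \left(1 + 5\right) = 5698 \cdot 6 = 34188$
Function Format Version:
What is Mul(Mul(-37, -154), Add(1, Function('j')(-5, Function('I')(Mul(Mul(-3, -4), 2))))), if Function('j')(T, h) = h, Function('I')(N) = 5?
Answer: 34188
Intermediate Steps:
Mul(Mul(-37, -154), Add(1, Function('j')(-5, Function('I')(Mul(Mul(-3, -4), 2))))) = Mul(Mul(-37, -154), Add(1, 5)) = Mul(5698, 6) = 34188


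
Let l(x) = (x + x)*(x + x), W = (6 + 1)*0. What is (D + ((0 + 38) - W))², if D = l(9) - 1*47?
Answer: 99225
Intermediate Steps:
W = 0 (W = 7*0 = 0)
l(x) = 4*x² (l(x) = (2*x)*(2*x) = 4*x²)
D = 277 (D = 4*9² - 1*47 = 4*81 - 47 = 324 - 47 = 277)
(D + ((0 + 38) - W))² = (277 + ((0 + 38) - 1*0))² = (277 + (38 + 0))² = (277 + 38)² = 315² = 99225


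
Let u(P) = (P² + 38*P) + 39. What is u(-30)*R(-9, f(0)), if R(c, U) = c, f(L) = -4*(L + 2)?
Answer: 1809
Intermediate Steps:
f(L) = -8 - 4*L (f(L) = -4*(2 + L) = -8 - 4*L)
u(P) = 39 + P² + 38*P
u(-30)*R(-9, f(0)) = (39 + (-30)² + 38*(-30))*(-9) = (39 + 900 - 1140)*(-9) = -201*(-9) = 1809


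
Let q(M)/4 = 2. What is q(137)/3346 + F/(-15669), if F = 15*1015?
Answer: -8469583/8738079 ≈ -0.96927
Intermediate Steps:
F = 15225
q(M) = 8 (q(M) = 4*2 = 8)
q(137)/3346 + F/(-15669) = 8/3346 + 15225/(-15669) = 8*(1/3346) + 15225*(-1/15669) = 4/1673 - 5075/5223 = -8469583/8738079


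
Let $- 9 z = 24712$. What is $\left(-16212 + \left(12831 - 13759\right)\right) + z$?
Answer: $- \frac{178972}{9} \approx -19886.0$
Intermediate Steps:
$z = - \frac{24712}{9}$ ($z = \left(- \frac{1}{9}\right) 24712 = - \frac{24712}{9} \approx -2745.8$)
$\left(-16212 + \left(12831 - 13759\right)\right) + z = \left(-16212 + \left(12831 - 13759\right)\right) - \frac{24712}{9} = \left(-16212 - 928\right) - \frac{24712}{9} = -17140 - \frac{24712}{9} = - \frac{178972}{9}$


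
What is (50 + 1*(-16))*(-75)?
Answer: -2550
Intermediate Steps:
(50 + 1*(-16))*(-75) = (50 - 16)*(-75) = 34*(-75) = -2550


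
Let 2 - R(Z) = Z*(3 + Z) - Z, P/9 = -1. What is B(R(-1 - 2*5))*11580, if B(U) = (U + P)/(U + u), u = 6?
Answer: 1227480/91 ≈ 13489.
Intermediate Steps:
P = -9 (P = 9*(-1) = -9)
R(Z) = 2 + Z - Z*(3 + Z) (R(Z) = 2 - (Z*(3 + Z) - Z) = 2 - (-Z + Z*(3 + Z)) = 2 + (Z - Z*(3 + Z)) = 2 + Z - Z*(3 + Z))
B(U) = (-9 + U)/(6 + U) (B(U) = (U - 9)/(U + 6) = (-9 + U)/(6 + U))
B(R(-1 - 2*5))*11580 = ((-9 + (2 - (-1 - 2*5)² - 2*(-1 - 2*5)))/(6 + (2 - (-1 - 2*5)² - 2*(-1 - 2*5))))*11580 = ((-9 + (2 - (-1 - 10)² - 2*(-1 - 10)))/(6 + (2 - (-1 - 10)² - 2*(-1 - 10))))*11580 = ((-9 + (2 - 1*(-11)² - 2*(-11)))/(6 + (2 - 1*(-11)² - 2*(-11))))*11580 = ((-9 + (2 - 1*121 + 22))/(6 + (2 - 1*121 + 22)))*11580 = ((-9 + (2 - 121 + 22))/(6 + (2 - 121 + 22)))*11580 = ((-9 - 97)/(6 - 97))*11580 = (-106/(-91))*11580 = -1/91*(-106)*11580 = (106/91)*11580 = 1227480/91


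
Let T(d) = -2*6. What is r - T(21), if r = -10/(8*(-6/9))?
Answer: 111/8 ≈ 13.875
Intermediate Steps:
T(d) = -12
r = 15/8 (r = -10/(8*(-6*⅑)) = -10/(8*(-⅔)) = -10/(-16/3) = -10*(-3/16) = 15/8 ≈ 1.8750)
r - T(21) = 15/8 - 1*(-12) = 15/8 + 12 = 111/8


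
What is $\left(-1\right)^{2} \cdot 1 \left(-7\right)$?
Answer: $-7$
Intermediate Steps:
$\left(-1\right)^{2} \cdot 1 \left(-7\right) = 1 \cdot 1 \left(-7\right) = 1 \left(-7\right) = -7$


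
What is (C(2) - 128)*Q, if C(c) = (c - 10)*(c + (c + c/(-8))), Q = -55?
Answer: 8690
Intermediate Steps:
C(c) = 15*c*(-10 + c)/8 (C(c) = (-10 + c)*(c + (c + c*(-⅛))) = (-10 + c)*(c + (c - c/8)) = (-10 + c)*(c + 7*c/8) = (-10 + c)*(15*c/8) = 15*c*(-10 + c)/8)
(C(2) - 128)*Q = ((15/8)*2*(-10 + 2) - 128)*(-55) = ((15/8)*2*(-8) - 128)*(-55) = (-30 - 128)*(-55) = -158*(-55) = 8690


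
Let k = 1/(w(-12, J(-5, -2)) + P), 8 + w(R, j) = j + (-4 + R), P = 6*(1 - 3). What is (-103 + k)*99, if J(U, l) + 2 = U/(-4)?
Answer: -499785/49 ≈ -10200.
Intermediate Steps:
J(U, l) = -2 - U/4 (J(U, l) = -2 + U/(-4) = -2 + U*(-¼) = -2 - U/4)
P = -12 (P = 6*(-2) = -12)
w(R, j) = -12 + R + j (w(R, j) = -8 + (j + (-4 + R)) = -8 + (-4 + R + j) = -12 + R + j)
k = -4/147 (k = 1/((-12 - 12 + (-2 - ¼*(-5))) - 12) = 1/((-12 - 12 + (-2 + 5/4)) - 12) = 1/((-12 - 12 - ¾) - 12) = 1/(-99/4 - 12) = 1/(-147/4) = -4/147 ≈ -0.027211)
(-103 + k)*99 = (-103 - 4/147)*99 = -15145/147*99 = -499785/49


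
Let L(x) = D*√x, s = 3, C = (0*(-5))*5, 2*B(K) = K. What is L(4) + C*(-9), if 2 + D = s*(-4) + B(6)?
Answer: -22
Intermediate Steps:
B(K) = K/2
C = 0 (C = 0*5 = 0)
D = -11 (D = -2 + (3*(-4) + (½)*6) = -2 + (-12 + 3) = -2 - 9 = -11)
L(x) = -11*√x
L(4) + C*(-9) = -11*√4 + 0*(-9) = -11*2 + 0 = -22 + 0 = -22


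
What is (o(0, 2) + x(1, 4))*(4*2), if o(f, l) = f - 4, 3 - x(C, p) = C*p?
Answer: -40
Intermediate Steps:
x(C, p) = 3 - C*p
o(f, l) = -4 + f
(o(0, 2) + x(1, 4))*(4*2) = ((-4 + 0) + (3 - 1*1*4))*(4*2) = (-4 + (3 - 4))*8 = (-4 - 1)*8 = -5*8 = -40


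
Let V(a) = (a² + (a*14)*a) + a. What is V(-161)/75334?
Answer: 27761/5381 ≈ 5.1591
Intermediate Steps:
V(a) = a + 15*a² (V(a) = (a² + (14*a)*a) + a = (a² + 14*a²) + a = 15*a² + a = a + 15*a²)
V(-161)/75334 = -161*(1 + 15*(-161))/75334 = -161*(1 - 2415)*(1/75334) = -161*(-2414)*(1/75334) = 388654*(1/75334) = 27761/5381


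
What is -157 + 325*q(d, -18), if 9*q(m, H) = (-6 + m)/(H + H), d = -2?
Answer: -12067/81 ≈ -148.98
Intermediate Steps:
q(m, H) = (-6 + m)/(18*H) (q(m, H) = ((-6 + m)/(H + H))/9 = ((-6 + m)/((2*H)))/9 = ((-6 + m)*(1/(2*H)))/9 = ((-6 + m)/(2*H))/9 = (-6 + m)/(18*H))
-157 + 325*q(d, -18) = -157 + 325*((1/18)*(-6 - 2)/(-18)) = -157 + 325*((1/18)*(-1/18)*(-8)) = -157 + 325*(2/81) = -157 + 650/81 = -12067/81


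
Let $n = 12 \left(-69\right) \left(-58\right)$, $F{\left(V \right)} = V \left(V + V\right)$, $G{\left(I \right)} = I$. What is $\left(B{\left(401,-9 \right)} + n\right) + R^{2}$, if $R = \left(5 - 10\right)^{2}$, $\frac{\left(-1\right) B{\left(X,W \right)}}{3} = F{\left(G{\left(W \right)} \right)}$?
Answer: $48163$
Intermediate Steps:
$F{\left(V \right)} = 2 V^{2}$ ($F{\left(V \right)} = V 2 V = 2 V^{2}$)
$B{\left(X,W \right)} = - 6 W^{2}$ ($B{\left(X,W \right)} = - 3 \cdot 2 W^{2} = - 6 W^{2}$)
$R = 25$ ($R = \left(-5\right)^{2} = 25$)
$n = 48024$ ($n = \left(-828\right) \left(-58\right) = 48024$)
$\left(B{\left(401,-9 \right)} + n\right) + R^{2} = \left(- 6 \left(-9\right)^{2} + 48024\right) + 25^{2} = \left(\left(-6\right) 81 + 48024\right) + 625 = \left(-486 + 48024\right) + 625 = 47538 + 625 = 48163$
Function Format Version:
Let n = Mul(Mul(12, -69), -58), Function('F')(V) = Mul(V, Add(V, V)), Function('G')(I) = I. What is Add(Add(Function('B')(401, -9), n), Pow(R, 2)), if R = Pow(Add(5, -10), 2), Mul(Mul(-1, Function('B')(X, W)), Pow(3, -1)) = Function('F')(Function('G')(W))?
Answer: 48163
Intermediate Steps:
Function('F')(V) = Mul(2, Pow(V, 2)) (Function('F')(V) = Mul(V, Mul(2, V)) = Mul(2, Pow(V, 2)))
Function('B')(X, W) = Mul(-6, Pow(W, 2)) (Function('B')(X, W) = Mul(-3, Mul(2, Pow(W, 2))) = Mul(-6, Pow(W, 2)))
R = 25 (R = Pow(-5, 2) = 25)
n = 48024 (n = Mul(-828, -58) = 48024)
Add(Add(Function('B')(401, -9), n), Pow(R, 2)) = Add(Add(Mul(-6, Pow(-9, 2)), 48024), Pow(25, 2)) = Add(Add(Mul(-6, 81), 48024), 625) = Add(Add(-486, 48024), 625) = Add(47538, 625) = 48163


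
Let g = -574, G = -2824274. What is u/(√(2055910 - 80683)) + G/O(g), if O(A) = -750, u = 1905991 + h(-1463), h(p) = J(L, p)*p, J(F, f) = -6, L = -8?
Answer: 1412137/375 + 1914769*√1975227/1975227 ≈ 5128.1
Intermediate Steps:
h(p) = -6*p
u = 1914769 (u = 1905991 - 6*(-1463) = 1905991 + 8778 = 1914769)
u/(√(2055910 - 80683)) + G/O(g) = 1914769/(√(2055910 - 80683)) - 2824274/(-750) = 1914769/(√1975227) - 2824274*(-1/750) = 1914769*(√1975227/1975227) + 1412137/375 = 1914769*√1975227/1975227 + 1412137/375 = 1412137/375 + 1914769*√1975227/1975227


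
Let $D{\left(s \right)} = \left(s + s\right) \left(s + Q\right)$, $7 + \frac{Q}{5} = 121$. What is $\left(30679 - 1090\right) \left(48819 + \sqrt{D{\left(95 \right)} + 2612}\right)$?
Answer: $1444505391 + 29589 \sqrt{128962} \approx 1.4551 \cdot 10^{9}$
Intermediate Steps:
$Q = 570$ ($Q = -35 + 5 \cdot 121 = -35 + 605 = 570$)
$D{\left(s \right)} = 2 s \left(570 + s\right)$ ($D{\left(s \right)} = \left(s + s\right) \left(s + 570\right) = 2 s \left(570 + s\right)$)
$\left(30679 - 1090\right) \left(48819 + \sqrt{D{\left(95 \right)} + 2612}\right) = \left(30679 - 1090\right) \left(48819 + \sqrt{2 \cdot 95 \left(570 + 95\right) + 2612}\right) = 29589 \left(48819 + \sqrt{2 \cdot 95 \cdot 665 + 2612}\right) = 29589 \left(48819 + \sqrt{126350 + 2612}\right) = 29589 \left(48819 + \sqrt{128962}\right) = 1444505391 + 29589 \sqrt{128962}$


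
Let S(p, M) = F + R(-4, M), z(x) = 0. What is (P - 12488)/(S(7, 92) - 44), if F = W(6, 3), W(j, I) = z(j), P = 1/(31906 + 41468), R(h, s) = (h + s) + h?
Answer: -916294511/2934960 ≈ -312.20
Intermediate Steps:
R(h, s) = s + 2*h
P = 1/73374 ≈ 1.3629e-5
W(j, I) = 0
F = 0
S(p, M) = -8 + M (S(p, M) = 0 + (M + 2*(-4)) = 0 + (M - 8) = 0 + (-8 + M) = -8 + M)
(P - 12488)/(S(7, 92) - 44) = (1/73374 - 12488)/((-8 + 92) - 44) = -916294511/(73374*(84 - 44)) = -916294511/73374/40 = -916294511/73374*1/40 = -916294511/2934960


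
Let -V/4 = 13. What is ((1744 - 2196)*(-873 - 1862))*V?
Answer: -64283440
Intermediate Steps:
V = -52 (V = -4*13 = -52)
((1744 - 2196)*(-873 - 1862))*V = ((1744 - 2196)*(-873 - 1862))*(-52) = -452*(-2735)*(-52) = 1236220*(-52) = -64283440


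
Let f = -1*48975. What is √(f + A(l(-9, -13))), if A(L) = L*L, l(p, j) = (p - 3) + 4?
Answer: I*√48911 ≈ 221.16*I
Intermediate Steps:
l(p, j) = 1 + p (l(p, j) = (-3 + p) + 4 = 1 + p)
f = -48975
A(L) = L²
√(f + A(l(-9, -13))) = √(-48975 + (1 - 9)²) = √(-48975 + (-8)²) = √(-48975 + 64) = √(-48911) = I*√48911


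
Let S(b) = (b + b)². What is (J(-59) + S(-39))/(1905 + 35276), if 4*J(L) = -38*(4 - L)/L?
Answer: 719109/4387358 ≈ 0.16390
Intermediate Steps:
S(b) = 4*b² (S(b) = (2*b)² = 4*b²)
J(L) = -19*(4 - L)/(2*L) (J(L) = (-38*(4 - L)/L)/4 = -19*(4 - L)/(2*L))
(J(-59) + S(-39))/(1905 + 35276) = ((19/2 - 38/(-59)) + 4*(-39)²)/(1905 + 35276) = ((19/2 - 38*(-1/59)) + 4*1521)/37181 = ((19/2 + 38/59) + 6084)*(1/37181) = (1197/118 + 6084)*(1/37181) = (719109/118)*(1/37181) = 719109/4387358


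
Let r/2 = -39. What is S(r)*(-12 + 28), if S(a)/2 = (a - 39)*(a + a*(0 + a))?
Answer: -22486464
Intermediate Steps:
r = -78 (r = 2*(-39) = -78)
S(a) = 2*(-39 + a)*(a + a²) (S(a) = 2*((a - 39)*(a + a*(0 + a))) = 2*((-39 + a)*(a + a*a)) = 2*((-39 + a)*(a + a²)) = 2*(-39 + a)*(a + a²))
S(r)*(-12 + 28) = (2*(-78)*(-39 + (-78)² - 38*(-78)))*(-12 + 28) = (2*(-78)*(-39 + 6084 + 2964))*16 = (2*(-78)*9009)*16 = -1405404*16 = -22486464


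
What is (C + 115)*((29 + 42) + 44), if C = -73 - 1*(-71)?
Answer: 12995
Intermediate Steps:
C = -2 (C = -73 + 71 = -2)
(C + 115)*((29 + 42) + 44) = (-2 + 115)*((29 + 42) + 44) = 113*(71 + 44) = 113*115 = 12995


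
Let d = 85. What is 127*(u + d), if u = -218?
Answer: -16891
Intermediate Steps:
127*(u + d) = 127*(-218 + 85) = 127*(-133) = -16891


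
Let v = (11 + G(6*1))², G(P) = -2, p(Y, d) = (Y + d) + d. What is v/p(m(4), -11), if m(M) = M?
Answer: -9/2 ≈ -4.5000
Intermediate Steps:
p(Y, d) = Y + 2*d
v = 81 (v = (11 - 2)² = 9² = 81)
v/p(m(4), -11) = 81/(4 + 2*(-11)) = 81/(4 - 22) = 81/(-18) = 81*(-1/18) = -9/2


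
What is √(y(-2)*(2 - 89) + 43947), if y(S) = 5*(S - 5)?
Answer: 4*√2937 ≈ 216.78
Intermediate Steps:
y(S) = -25 + 5*S (y(S) = 5*(-5 + S) = -25 + 5*S)
√(y(-2)*(2 - 89) + 43947) = √((-25 + 5*(-2))*(2 - 89) + 43947) = √((-25 - 10)*(-87) + 43947) = √(-35*(-87) + 43947) = √(3045 + 43947) = √46992 = 4*√2937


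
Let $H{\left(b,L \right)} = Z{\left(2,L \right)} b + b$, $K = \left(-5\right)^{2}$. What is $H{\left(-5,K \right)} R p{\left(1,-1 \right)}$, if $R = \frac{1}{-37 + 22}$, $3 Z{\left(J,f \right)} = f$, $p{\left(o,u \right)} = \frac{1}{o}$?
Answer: $\frac{28}{9} \approx 3.1111$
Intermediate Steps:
$Z{\left(J,f \right)} = \frac{f}{3}$
$K = 25$
$R = - \frac{1}{15}$ ($R = \frac{1}{-15} = - \frac{1}{15} \approx -0.066667$)
$H{\left(b,L \right)} = b + \frac{L b}{3}$ ($H{\left(b,L \right)} = \frac{L}{3} b + b = \frac{L b}{3} + b = b + \frac{L b}{3}$)
$H{\left(-5,K \right)} R p{\left(1,-1 \right)} = \frac{\frac{1}{3} \left(-5\right) \left(3 + 25\right) \left(- \frac{1}{15}\right)}{1} = \frac{1}{3} \left(-5\right) 28 \left(- \frac{1}{15}\right) 1 = \left(- \frac{140}{3}\right) \left(- \frac{1}{15}\right) 1 = \frac{28}{9} \cdot 1 = \frac{28}{9}$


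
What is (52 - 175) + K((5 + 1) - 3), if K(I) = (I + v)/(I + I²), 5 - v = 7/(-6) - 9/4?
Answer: -17575/144 ≈ -122.05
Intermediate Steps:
v = 101/12 (v = 5 - (7/(-6) - 9/4) = 5 - (7*(-⅙) - 9*¼) = 5 - (-7/6 - 9/4) = 5 - 1*(-41/12) = 5 + 41/12 = 101/12 ≈ 8.4167)
K(I) = (101/12 + I)/(I + I²) (K(I) = (I + 101/12)/(I + I²) = (101/12 + I)/(I + I²))
(52 - 175) + K((5 + 1) - 3) = (52 - 175) + (101/12 + ((5 + 1) - 3))/(((5 + 1) - 3)*(1 + ((5 + 1) - 3))) = -123 + (101/12 + (6 - 3))/((6 - 3)*(1 + (6 - 3))) = -123 + (101/12 + 3)/(3*(1 + 3)) = -123 + (⅓)*(137/12)/4 = -123 + (⅓)*(¼)*(137/12) = -123 + 137/144 = -17575/144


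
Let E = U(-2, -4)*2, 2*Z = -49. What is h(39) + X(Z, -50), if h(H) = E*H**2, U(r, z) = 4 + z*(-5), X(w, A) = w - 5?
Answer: 145957/2 ≈ 72979.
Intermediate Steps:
Z = -49/2 (Z = (1/2)*(-49) = -49/2 ≈ -24.500)
X(w, A) = -5 + w
U(r, z) = 4 - 5*z
E = 48 (E = (4 - 5*(-4))*2 = (4 + 20)*2 = 24*2 = 48)
h(H) = 48*H**2
h(39) + X(Z, -50) = 48*39**2 + (-5 - 49/2) = 48*1521 - 59/2 = 73008 - 59/2 = 145957/2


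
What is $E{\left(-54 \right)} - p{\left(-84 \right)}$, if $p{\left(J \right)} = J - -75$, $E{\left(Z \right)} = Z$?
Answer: $-45$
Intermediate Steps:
$p{\left(J \right)} = 75 + J$ ($p{\left(J \right)} = J + 75 = 75 + J$)
$E{\left(-54 \right)} - p{\left(-84 \right)} = -54 - \left(75 - 84\right) = -54 - -9 = -54 + 9 = -45$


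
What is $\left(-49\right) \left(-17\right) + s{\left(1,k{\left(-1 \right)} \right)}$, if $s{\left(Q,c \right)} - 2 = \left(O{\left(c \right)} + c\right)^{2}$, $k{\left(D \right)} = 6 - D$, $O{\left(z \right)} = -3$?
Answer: $851$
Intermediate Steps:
$s{\left(Q,c \right)} = 2 + \left(-3 + c\right)^{2}$
$\left(-49\right) \left(-17\right) + s{\left(1,k{\left(-1 \right)} \right)} = \left(-49\right) \left(-17\right) + \left(2 + \left(-3 + \left(6 - -1\right)\right)^{2}\right) = 833 + \left(2 + \left(-3 + \left(6 + 1\right)\right)^{2}\right) = 833 + \left(2 + \left(-3 + 7\right)^{2}\right) = 833 + \left(2 + 4^{2}\right) = 833 + \left(2 + 16\right) = 833 + 18 = 851$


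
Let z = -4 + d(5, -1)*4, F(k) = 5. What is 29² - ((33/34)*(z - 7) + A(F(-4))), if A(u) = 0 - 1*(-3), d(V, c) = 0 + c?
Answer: 28987/34 ≈ 852.56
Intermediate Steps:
d(V, c) = c
z = -8 (z = -4 - 1*4 = -4 - 4 = -8)
A(u) = 3 (A(u) = 0 + 3 = 3)
29² - ((33/34)*(z - 7) + A(F(-4))) = 29² - ((33/34)*(-8 - 7) + 3) = 841 - ((33*(1/34))*(-15) + 3) = 841 - ((33/34)*(-15) + 3) = 841 - (-495/34 + 3) = 841 - 1*(-393/34) = 841 + 393/34 = 28987/34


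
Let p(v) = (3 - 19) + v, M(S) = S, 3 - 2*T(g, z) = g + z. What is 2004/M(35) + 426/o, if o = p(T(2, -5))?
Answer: 11142/455 ≈ 24.488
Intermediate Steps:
T(g, z) = 3/2 - g/2 - z/2 (T(g, z) = 3/2 - (g + z)/2 = 3/2 + (-g/2 - z/2) = 3/2 - g/2 - z/2)
p(v) = -16 + v
o = -13 (o = -16 + (3/2 - ½*2 - ½*(-5)) = -16 + (3/2 - 1 + 5/2) = -16 + 3 = -13)
2004/M(35) + 426/o = 2004/35 + 426/(-13) = 2004*(1/35) + 426*(-1/13) = 2004/35 - 426/13 = 11142/455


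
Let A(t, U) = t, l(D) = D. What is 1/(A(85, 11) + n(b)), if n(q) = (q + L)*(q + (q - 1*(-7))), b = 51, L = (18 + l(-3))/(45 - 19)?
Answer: 26/148379 ≈ 0.00017523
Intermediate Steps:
L = 15/26 (L = (18 - 3)/(45 - 19) = 15/26 ≈ 0.57692)
n(q) = (7 + 2*q)*(15/26 + q) (n(q) = (q + 15/26)*(q + (q - 1*(-7))) = (15/26 + q)*(q + (q + 7)) = (15/26 + q)*(q + (7 + q)) = (15/26 + q)*(7 + 2*q) = (7 + 2*q)*(15/26 + q))
1/(A(85, 11) + n(b)) = 1/(85 + (105/26 + 2*51² + (106/13)*51)) = 1/(85 + (105/26 + 2*2601 + 5406/13)) = 1/(85 + (105/26 + 5202 + 5406/13)) = 1/(85 + 146169/26) = 1/(148379/26) = 26/148379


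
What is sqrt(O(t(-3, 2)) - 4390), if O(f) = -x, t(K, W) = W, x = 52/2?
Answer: 8*I*sqrt(69) ≈ 66.453*I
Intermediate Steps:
x = 26 (x = 52*(1/2) = 26)
O(f) = -26 (O(f) = -1*26 = -26)
sqrt(O(t(-3, 2)) - 4390) = sqrt(-26 - 4390) = sqrt(-4416) = 8*I*sqrt(69)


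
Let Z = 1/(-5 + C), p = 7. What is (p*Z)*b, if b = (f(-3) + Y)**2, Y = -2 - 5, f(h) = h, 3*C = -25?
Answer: -105/2 ≈ -52.500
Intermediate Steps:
C = -25/3 (C = (1/3)*(-25) = -25/3 ≈ -8.3333)
Z = -3/40 (Z = 1/(-5 - 25/3) = 1/(-40/3) = -3/40 ≈ -0.075000)
Y = -7
b = 100 (b = (-3 - 7)**2 = (-10)**2 = 100)
(p*Z)*b = (7*(-3/40))*100 = -21/40*100 = -105/2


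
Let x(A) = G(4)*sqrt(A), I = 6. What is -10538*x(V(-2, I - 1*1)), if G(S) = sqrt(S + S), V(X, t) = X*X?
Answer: -42152*sqrt(2) ≈ -59612.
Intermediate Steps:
V(X, t) = X**2
G(S) = sqrt(2)*sqrt(S) (G(S) = sqrt(2*S) = sqrt(2)*sqrt(S))
x(A) = 2*sqrt(2)*sqrt(A) (x(A) = (sqrt(2)*sqrt(4))*sqrt(A) = (sqrt(2)*2)*sqrt(A) = (2*sqrt(2))*sqrt(A) = 2*sqrt(2)*sqrt(A))
-10538*x(V(-2, I - 1*1)) = -21076*sqrt(2)*sqrt((-2)**2) = -21076*sqrt(2)*sqrt(4) = -21076*sqrt(2)*2 = -42152*sqrt(2)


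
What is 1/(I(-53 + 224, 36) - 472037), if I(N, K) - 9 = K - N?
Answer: -1/472163 ≈ -2.1179e-6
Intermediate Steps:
I(N, K) = 9 + K - N (I(N, K) = 9 + (K - N) = 9 + K - N)
1/(I(-53 + 224, 36) - 472037) = 1/((9 + 36 - (-53 + 224)) - 472037) = 1/((9 + 36 - 1*171) - 472037) = 1/((9 + 36 - 171) - 472037) = 1/(-126 - 472037) = 1/(-472163) = -1/472163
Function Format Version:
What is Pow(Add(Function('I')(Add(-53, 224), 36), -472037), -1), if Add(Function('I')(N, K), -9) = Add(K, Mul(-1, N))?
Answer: Rational(-1, 472163) ≈ -2.1179e-6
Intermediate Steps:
Function('I')(N, K) = Add(9, K, Mul(-1, N)) (Function('I')(N, K) = Add(9, Add(K, Mul(-1, N))) = Add(9, K, Mul(-1, N)))
Pow(Add(Function('I')(Add(-53, 224), 36), -472037), -1) = Pow(Add(Add(9, 36, Mul(-1, Add(-53, 224))), -472037), -1) = Pow(Add(Add(9, 36, Mul(-1, 171)), -472037), -1) = Pow(Add(Add(9, 36, -171), -472037), -1) = Pow(Add(-126, -472037), -1) = Pow(-472163, -1) = Rational(-1, 472163)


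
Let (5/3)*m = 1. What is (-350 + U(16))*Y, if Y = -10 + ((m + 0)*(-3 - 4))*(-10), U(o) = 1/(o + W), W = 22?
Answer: -212784/19 ≈ -11199.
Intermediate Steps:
m = ⅗ (m = (⅗)*1 = ⅗ ≈ 0.60000)
U(o) = 1/(22 + o) (U(o) = 1/(o + 22) = 1/(22 + o))
Y = 32 (Y = -10 + ((⅗ + 0)*(-3 - 4))*(-10) = -10 + ((⅗)*(-7))*(-10) = -10 - 21/5*(-10) = -10 + 42 = 32)
(-350 + U(16))*Y = (-350 + 1/(22 + 16))*32 = (-350 + 1/38)*32 = -13299/38*32 = -212784/19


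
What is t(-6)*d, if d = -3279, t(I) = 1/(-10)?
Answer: 3279/10 ≈ 327.90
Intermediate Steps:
t(I) = -1/10
t(-6)*d = -1/10*(-3279) = 3279/10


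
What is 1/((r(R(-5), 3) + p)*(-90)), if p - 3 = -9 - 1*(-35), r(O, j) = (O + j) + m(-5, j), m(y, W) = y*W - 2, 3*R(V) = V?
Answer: -1/1200 ≈ -0.00083333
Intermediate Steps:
R(V) = V/3
m(y, W) = -2 + W*y (m(y, W) = W*y - 2 = -2 + W*y)
r(O, j) = -2 + O - 4*j (r(O, j) = (O + j) + (-2 + j*(-5)) = (O + j) + (-2 - 5*j) = -2 + O - 4*j)
p = 29 (p = 3 + (-9 - 1*(-35)) = 3 + (-9 + 35) = 3 + 26 = 29)
1/((r(R(-5), 3) + p)*(-90)) = 1/(((-2 + (⅓)*(-5) - 4*3) + 29)*(-90)) = 1/(((-2 - 5/3 - 12) + 29)*(-90)) = 1/((-47/3 + 29)*(-90)) = 1/((40/3)*(-90)) = 1/(-1200) = -1/1200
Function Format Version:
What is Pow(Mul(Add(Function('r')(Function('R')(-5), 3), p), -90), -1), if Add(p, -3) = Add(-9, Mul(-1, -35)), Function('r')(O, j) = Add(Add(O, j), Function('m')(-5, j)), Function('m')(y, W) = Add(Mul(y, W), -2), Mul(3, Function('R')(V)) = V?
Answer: Rational(-1, 1200) ≈ -0.00083333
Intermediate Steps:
Function('R')(V) = Mul(Rational(1, 3), V)
Function('m')(y, W) = Add(-2, Mul(W, y)) (Function('m')(y, W) = Add(Mul(W, y), -2) = Add(-2, Mul(W, y)))
Function('r')(O, j) = Add(-2, O, Mul(-4, j)) (Function('r')(O, j) = Add(Add(O, j), Add(-2, Mul(j, -5))) = Add(Add(O, j), Add(-2, Mul(-5, j))) = Add(-2, O, Mul(-4, j)))
p = 29 (p = Add(3, Add(-9, Mul(-1, -35))) = Add(3, Add(-9, 35)) = Add(3, 26) = 29)
Pow(Mul(Add(Function('r')(Function('R')(-5), 3), p), -90), -1) = Pow(Mul(Add(Add(-2, Mul(Rational(1, 3), -5), Mul(-4, 3)), 29), -90), -1) = Pow(Mul(Add(Add(-2, Rational(-5, 3), -12), 29), -90), -1) = Pow(Mul(Add(Rational(-47, 3), 29), -90), -1) = Pow(Mul(Rational(40, 3), -90), -1) = Pow(-1200, -1) = Rational(-1, 1200)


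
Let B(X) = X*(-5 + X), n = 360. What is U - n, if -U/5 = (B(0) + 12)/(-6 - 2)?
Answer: -705/2 ≈ -352.50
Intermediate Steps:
U = 15/2 (U = -5*(0*(-5 + 0) + 12)/(-6 - 2) = -5*(0*(-5) + 12)/(-8) = -5*(0 + 12)*(-1)/8 = -60*(-1)/8 = -5*(-3/2) = 15/2 ≈ 7.5000)
U - n = 15/2 - 1*360 = 15/2 - 360 = -705/2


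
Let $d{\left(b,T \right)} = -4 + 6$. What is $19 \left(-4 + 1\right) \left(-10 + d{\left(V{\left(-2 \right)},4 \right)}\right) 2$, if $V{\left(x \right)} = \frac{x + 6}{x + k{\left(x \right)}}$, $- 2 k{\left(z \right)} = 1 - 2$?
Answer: $912$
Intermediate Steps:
$k{\left(z \right)} = \frac{1}{2}$ ($k{\left(z \right)} = - \frac{1 - 2}{2} = \left(- \frac{1}{2}\right) \left(-1\right) = \frac{1}{2}$)
$V{\left(x \right)} = \frac{6 + x}{\frac{1}{2} + x}$ ($V{\left(x \right)} = \frac{x + 6}{x + \frac{1}{2}} = \frac{6 + x}{\frac{1}{2} + x}$)
$d{\left(b,T \right)} = 2$
$19 \left(-4 + 1\right) \left(-10 + d{\left(V{\left(-2 \right)},4 \right)}\right) 2 = 19 \left(-4 + 1\right) \left(-10 + 2\right) 2 = 19 \left(\left(-3\right) \left(-8\right)\right) 2 = 19 \cdot 24 \cdot 2 = 456 \cdot 2 = 912$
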